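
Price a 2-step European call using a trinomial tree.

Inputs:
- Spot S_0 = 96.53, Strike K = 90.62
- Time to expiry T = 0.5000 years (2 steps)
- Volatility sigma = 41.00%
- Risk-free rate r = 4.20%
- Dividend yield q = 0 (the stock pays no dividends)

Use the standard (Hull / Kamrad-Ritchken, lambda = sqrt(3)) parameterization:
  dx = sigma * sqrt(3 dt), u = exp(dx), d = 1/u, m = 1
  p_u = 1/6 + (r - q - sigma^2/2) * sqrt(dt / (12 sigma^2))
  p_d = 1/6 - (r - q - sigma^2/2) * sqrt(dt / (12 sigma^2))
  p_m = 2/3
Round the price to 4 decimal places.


dt = T/N = 0.250000; dx = sigma*sqrt(3*dt) = 0.355070
u = exp(dx) = 1.426281; d = 1/u = 0.701124
p_u = 0.151863, p_m = 0.666667, p_d = 0.181470
Discount per step: exp(-r*dt) = 0.989555
Stock lattice S(k, j) with j the centered position index:
  k=0: S(0,+0) = 96.5300
  k=1: S(1,-1) = 67.6795; S(1,+0) = 96.5300; S(1,+1) = 137.6789
  k=2: S(2,-2) = 47.4517; S(2,-1) = 67.6795; S(2,+0) = 96.5300; S(2,+1) = 137.6789; S(2,+2) = 196.3688
Terminal payoffs V(N, j) = max(S_T - K, 0):
  V(2,-2) = 0.000000; V(2,-1) = 0.000000; V(2,+0) = 5.910000; V(2,+1) = 47.058913; V(2,+2) = 105.748829
Backward induction: V(k, j) = exp(-r*dt) * [p_u * V(k+1, j+1) + p_m * V(k+1, j) + p_d * V(k+1, j-1)]
  V(1,-1) = exp(-r*dt) * [p_u*5.910000 + p_m*0.000000 + p_d*0.000000] = 0.888137
  V(1,+0) = exp(-r*dt) * [p_u*47.058913 + p_m*5.910000 + p_d*0.000000] = 10.970721
  V(1,+1) = exp(-r*dt) * [p_u*105.748829 + p_m*47.058913 + p_d*5.910000] = 47.997827
  V(0,+0) = exp(-r*dt) * [p_u*47.997827 + p_m*10.970721 + p_d*0.888137] = 14.609879

Answer: Price = V(0,0) = 14.6099


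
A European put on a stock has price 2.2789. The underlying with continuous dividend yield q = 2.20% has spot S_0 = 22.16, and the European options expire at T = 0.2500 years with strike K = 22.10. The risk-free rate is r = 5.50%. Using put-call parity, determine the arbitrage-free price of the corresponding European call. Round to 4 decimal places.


Answer: Call price = 2.5191

Derivation:
Put-call parity: C - P = S_0 * exp(-qT) - K * exp(-rT).
S_0 * exp(-qT) = 22.1600 * 0.99451510 = 22.03845456
K * exp(-rT) = 22.1000 * 0.98634410 = 21.79820460
C = P + S*exp(-qT) - K*exp(-rT)
C = 2.2789 + 22.03845456 - 21.79820460 = 2.5191


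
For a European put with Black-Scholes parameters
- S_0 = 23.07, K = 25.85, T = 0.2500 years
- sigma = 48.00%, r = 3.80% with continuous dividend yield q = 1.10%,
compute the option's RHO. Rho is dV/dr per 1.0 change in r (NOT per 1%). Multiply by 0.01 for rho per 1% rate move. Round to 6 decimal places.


Answer: Rho = -4.572425

Derivation:
d1 = -0.3259480365; d2 = -0.5659480365
phi(d1) = 0.3783030842; exp(-qT) = 0.9972537778; exp(-rT) = 0.9905449824
N(-d2) = 0.7142854473
Rho = -K*T*exp(-rT)*N(-d2) = -25.8500 * 0.2500 * 0.9905449824 * 0.7142854473 = -4.572425


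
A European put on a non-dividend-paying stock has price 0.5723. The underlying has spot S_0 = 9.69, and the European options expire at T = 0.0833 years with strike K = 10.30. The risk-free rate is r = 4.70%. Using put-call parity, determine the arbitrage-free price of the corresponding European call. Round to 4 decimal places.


Put-call parity: C - P = S_0 * exp(-qT) - K * exp(-rT).
S_0 * exp(-qT) = 9.6900 * 1.00000000 = 9.69000000
K * exp(-rT) = 10.3000 * 0.99609255 = 10.25975331
C = P + S*exp(-qT) - K*exp(-rT)
C = 0.5723 + 9.69000000 - 10.25975331 = 0.0025

Answer: Call price = 0.0025


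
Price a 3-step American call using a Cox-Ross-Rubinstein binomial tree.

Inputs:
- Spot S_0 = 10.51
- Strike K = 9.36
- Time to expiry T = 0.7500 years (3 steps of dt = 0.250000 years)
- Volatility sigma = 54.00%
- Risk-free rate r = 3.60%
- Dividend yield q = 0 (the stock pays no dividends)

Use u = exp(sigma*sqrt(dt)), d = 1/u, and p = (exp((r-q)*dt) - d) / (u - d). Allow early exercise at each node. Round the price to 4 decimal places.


Answer: Price = V(0,0) = 2.6921

Derivation:
dt = T/N = 0.250000
u = exp(sigma*sqrt(dt)) = 1.309964; d = 1/u = 0.763379
p = (exp((r-q)*dt) - d) / (u - d) = 0.449447
Discount per step: exp(-r*dt) = 0.991040
Stock lattice S(k, i) with i counting down-moves:
  k=0: S(0,0) = 10.5100
  k=1: S(1,0) = 13.7677; S(1,1) = 8.0231
  k=2: S(2,0) = 18.0352; S(2,1) = 10.5100; S(2,2) = 6.1247
  k=3: S(3,0) = 23.6255; S(3,1) = 13.7677; S(3,2) = 8.0231; S(3,3) = 4.6755
Terminal payoffs V(N, i) = max(S_T - K, 0):
  V(3,0) = 14.265513; V(3,1) = 4.407726; V(3,2) = 0.000000; V(3,3) = 0.000000
Backward induction: V(k, i) = exp(-r*dt) * [p * V(k+1, i) + (1-p) * V(k+1, i+1)]; then take max(V_cont, immediate exercise) for American.
  V(2,0) = exp(-r*dt) * [p*14.265513 + (1-p)*4.407726] = 8.759094; exercise = 8.675232; V(2,0) = max -> 8.759094
  V(2,1) = exp(-r*dt) * [p*4.407726 + (1-p)*0.000000] = 1.963291; exercise = 1.150000; V(2,1) = max -> 1.963291
  V(2,2) = exp(-r*dt) * [p*0.000000 + (1-p)*0.000000] = 0.000000; exercise = 0.000000; V(2,2) = max -> 0.000000
  V(1,0) = exp(-r*dt) * [p*8.759094 + (1-p)*1.963291] = 4.972690; exercise = 4.407726; V(1,0) = max -> 4.972690
  V(1,1) = exp(-r*dt) * [p*1.963291 + (1-p)*0.000000] = 0.874490; exercise = 0.000000; V(1,1) = max -> 0.874490
  V(0,0) = exp(-r*dt) * [p*4.972690 + (1-p)*0.874490] = 2.692077; exercise = 1.150000; V(0,0) = max -> 2.692077


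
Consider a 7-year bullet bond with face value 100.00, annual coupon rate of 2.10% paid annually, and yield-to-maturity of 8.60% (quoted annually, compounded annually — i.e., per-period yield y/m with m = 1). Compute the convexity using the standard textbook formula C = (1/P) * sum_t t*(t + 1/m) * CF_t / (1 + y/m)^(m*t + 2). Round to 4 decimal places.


Coupon per period c = face * coupon_rate / m = 2.100000
Periods per year m = 1; per-period yield y/m = 0.086000
Number of cashflows N = 7
Cashflows (t years, CF_t, discount factor 1/(1+y/m)^(m*t), PV):
  t = 1.0000: CF_t = 2.100000, DF = 0.920810, PV = 1.933702
  t = 2.0000: CF_t = 2.100000, DF = 0.847892, PV = 1.780572
  t = 3.0000: CF_t = 2.100000, DF = 0.780747, PV = 1.639569
  t = 4.0000: CF_t = 2.100000, DF = 0.718920, PV = 1.509732
  t = 5.0000: CF_t = 2.100000, DF = 0.661989, PV = 1.390177
  t = 6.0000: CF_t = 2.100000, DF = 0.609566, PV = 1.280090
  t = 7.0000: CF_t = 102.100000, DF = 0.561295, PV = 57.308226
Price P = sum_t PV_t = 66.842069
Convexity numerator sum_t t*(t + 1/m) * CF_t / (1+y/m)^(m*t + 2):
  t = 1.0000: term = 3.279139
  t = 2.0000: term = 9.058395
  t = 3.0000: term = 16.682127
  t = 4.0000: term = 25.601790
  t = 5.0000: term = 35.361589
  t = 6.0000: term = 45.585842
  t = 7.0000: term = 2721.105260
Convexity = (1/P) * sum = 2856.674142 / 66.842069 = 42.737668

Answer: Convexity = 42.7377


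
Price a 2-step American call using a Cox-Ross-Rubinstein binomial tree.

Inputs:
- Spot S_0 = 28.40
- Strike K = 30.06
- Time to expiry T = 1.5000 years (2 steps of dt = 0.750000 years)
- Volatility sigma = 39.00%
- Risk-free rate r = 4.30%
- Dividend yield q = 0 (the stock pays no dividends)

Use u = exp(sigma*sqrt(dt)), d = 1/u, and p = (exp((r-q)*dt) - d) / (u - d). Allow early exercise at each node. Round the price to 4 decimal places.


dt = T/N = 0.750000
u = exp(sigma*sqrt(dt)) = 1.401790; d = 1/u = 0.713374
p = (exp((r-q)*dt) - d) / (u - d) = 0.463966
Discount per step: exp(-r*dt) = 0.968264
Stock lattice S(k, i) with i counting down-moves:
  k=0: S(0,0) = 28.4000
  k=1: S(1,0) = 39.8108; S(1,1) = 20.2598
  k=2: S(2,0) = 55.8064; S(2,1) = 28.4000; S(2,2) = 14.4528
Terminal payoffs V(N, i) = max(S_T - K, 0):
  V(2,0) = 25.746422; V(2,1) = 0.000000; V(2,2) = 0.000000
Backward induction: V(k, i) = exp(-r*dt) * [p * V(k+1, i) + (1-p) * V(k+1, i+1)]; then take max(V_cont, immediate exercise) for American.
  V(1,0) = exp(-r*dt) * [p*25.746422 + (1-p)*0.000000] = 11.566379; exercise = 9.750833; V(1,0) = max -> 11.566379
  V(1,1) = exp(-r*dt) * [p*0.000000 + (1-p)*0.000000] = 0.000000; exercise = 0.000000; V(1,1) = max -> 0.000000
  V(0,0) = exp(-r*dt) * [p*11.566379 + (1-p)*0.000000] = 5.196106; exercise = 0.000000; V(0,0) = max -> 5.196106

Answer: Price = V(0,0) = 5.1961


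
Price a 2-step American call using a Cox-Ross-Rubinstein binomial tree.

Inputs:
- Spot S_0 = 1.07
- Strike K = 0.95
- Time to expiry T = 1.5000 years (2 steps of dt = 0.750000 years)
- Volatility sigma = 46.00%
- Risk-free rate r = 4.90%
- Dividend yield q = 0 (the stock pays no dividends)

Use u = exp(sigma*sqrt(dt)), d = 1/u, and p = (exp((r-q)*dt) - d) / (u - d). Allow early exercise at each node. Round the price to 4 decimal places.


dt = T/N = 0.750000
u = exp(sigma*sqrt(dt)) = 1.489398; d = 1/u = 0.671412
p = (exp((r-q)*dt) - d) / (u - d) = 0.447467
Discount per step: exp(-r*dt) = 0.963917
Stock lattice S(k, i) with i counting down-moves:
  k=0: S(0,0) = 1.0700
  k=1: S(1,0) = 1.5937; S(1,1) = 0.7184
  k=2: S(2,0) = 2.3736; S(2,1) = 1.0700; S(2,2) = 0.4824
Terminal payoffs V(N, i) = max(S_T - K, 0):
  V(2,0) = 1.423586; V(2,1) = 0.120000; V(2,2) = 0.000000
Backward induction: V(k, i) = exp(-r*dt) * [p * V(k+1, i) + (1-p) * V(k+1, i+1)]; then take max(V_cont, immediate exercise) for American.
  V(1,0) = exp(-r*dt) * [p*1.423586 + (1-p)*0.120000] = 0.677934; exercise = 0.643655; V(1,0) = max -> 0.677934
  V(1,1) = exp(-r*dt) * [p*0.120000 + (1-p)*0.000000] = 0.051759; exercise = 0.000000; V(1,1) = max -> 0.051759
  V(0,0) = exp(-r*dt) * [p*0.677934 + (1-p)*0.051759] = 0.319974; exercise = 0.120000; V(0,0) = max -> 0.319974

Answer: Price = V(0,0) = 0.3200


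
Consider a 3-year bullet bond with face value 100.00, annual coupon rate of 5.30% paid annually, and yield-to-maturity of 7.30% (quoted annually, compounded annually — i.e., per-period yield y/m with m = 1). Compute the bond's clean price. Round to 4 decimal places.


Answer: Price = 94.7800

Derivation:
Coupon per period c = face * coupon_rate / m = 5.300000
Periods per year m = 1; per-period yield y/m = 0.073000
Number of cashflows N = 3
Cashflows (t years, CF_t, discount factor 1/(1+y/m)^(m*t), PV):
  t = 1.0000: CF_t = 5.300000, DF = 0.931966, PV = 4.939422
  t = 2.0000: CF_t = 5.300000, DF = 0.868561, PV = 4.603376
  t = 3.0000: CF_t = 105.300000, DF = 0.809470, PV = 85.237206
Price P = sum_t PV_t = 94.780004


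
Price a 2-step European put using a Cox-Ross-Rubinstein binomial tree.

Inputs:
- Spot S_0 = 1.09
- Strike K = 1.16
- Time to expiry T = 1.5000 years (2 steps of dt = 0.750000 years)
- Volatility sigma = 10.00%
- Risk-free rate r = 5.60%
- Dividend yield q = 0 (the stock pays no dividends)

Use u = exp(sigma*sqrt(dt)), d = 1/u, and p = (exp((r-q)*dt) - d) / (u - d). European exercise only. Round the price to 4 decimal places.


Answer: Price = V(0,0) = 0.0425

Derivation:
dt = T/N = 0.750000
u = exp(sigma*sqrt(dt)) = 1.090463; d = 1/u = 0.917042
p = (exp((r-q)*dt) - d) / (u - d) = 0.725705
Discount per step: exp(-r*dt) = 0.958870
Stock lattice S(k, i) with i counting down-moves:
  k=0: S(0,0) = 1.0900
  k=1: S(1,0) = 1.1886; S(1,1) = 0.9996
  k=2: S(2,0) = 1.2961; S(2,1) = 1.0900; S(2,2) = 0.9167
Terminal payoffs V(N, i) = max(K - S_T, 0):
  V(2,0) = 0.000000; V(2,1) = 0.070000; V(2,2) = 0.243348
Backward induction: V(k, i) = exp(-r*dt) * [p * V(k+1, i) + (1-p) * V(k+1, i+1)].
  V(1,0) = exp(-r*dt) * [p*0.000000 + (1-p)*0.070000] = 0.018411
  V(1,1) = exp(-r*dt) * [p*0.070000 + (1-p)*0.243348] = 0.112714
  V(0,0) = exp(-r*dt) * [p*0.018411 + (1-p)*0.112714] = 0.042457


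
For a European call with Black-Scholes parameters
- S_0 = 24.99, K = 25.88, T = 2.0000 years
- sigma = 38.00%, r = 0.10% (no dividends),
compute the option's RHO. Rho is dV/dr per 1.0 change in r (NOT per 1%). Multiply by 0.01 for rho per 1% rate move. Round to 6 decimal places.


Answer: Rho = 19.147194

Derivation:
d1 = 0.2073037515; d2 = -0.3300974022
phi(d1) = 0.3904614806; exp(-qT) = 1.0000000000; exp(-rT) = 0.9980019987
N(d2) = 0.3706631830
Rho = K*T*exp(-rT)*N(d2) = 25.8800 * 2.0000 * 0.9980019987 * 0.3706631830 = 19.147194


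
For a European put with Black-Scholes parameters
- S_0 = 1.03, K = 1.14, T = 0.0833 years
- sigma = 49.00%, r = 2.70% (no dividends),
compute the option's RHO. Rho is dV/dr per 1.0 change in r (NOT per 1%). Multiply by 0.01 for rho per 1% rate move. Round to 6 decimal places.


d1 = -0.6308768455; d2 = -0.7722993684
phi(d1) = 0.3269521888; exp(-qT) = 1.0000000000; exp(-rT) = 0.9977534273
N(-d2) = 0.7800314303
Rho = -K*T*exp(-rT)*N(-d2) = -1.1400 * 0.0833 * 0.9977534273 * 0.7800314303 = -0.073907

Answer: Rho = -0.073907


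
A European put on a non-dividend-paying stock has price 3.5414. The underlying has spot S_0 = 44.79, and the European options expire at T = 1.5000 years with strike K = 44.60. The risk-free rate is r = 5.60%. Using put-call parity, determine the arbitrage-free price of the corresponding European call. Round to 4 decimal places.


Put-call parity: C - P = S_0 * exp(-qT) - K * exp(-rT).
S_0 * exp(-qT) = 44.7900 * 1.00000000 = 44.79000000
K * exp(-rT) = 44.6000 * 0.91943126 = 41.00663402
C = P + S*exp(-qT) - K*exp(-rT)
C = 3.5414 + 44.79000000 - 41.00663402 = 7.3248

Answer: Call price = 7.3248


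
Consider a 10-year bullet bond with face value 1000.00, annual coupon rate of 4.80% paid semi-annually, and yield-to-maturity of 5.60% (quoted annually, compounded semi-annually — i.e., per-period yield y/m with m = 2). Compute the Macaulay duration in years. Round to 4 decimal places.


Answer: Macaulay duration = 7.9838 years

Derivation:
Coupon per period c = face * coupon_rate / m = 24.000000
Periods per year m = 2; per-period yield y/m = 0.028000
Number of cashflows N = 20
Cashflows (t years, CF_t, discount factor 1/(1+y/m)^(m*t), PV):
  t = 0.5000: CF_t = 24.000000, DF = 0.972763, PV = 23.346304
  t = 1.0000: CF_t = 24.000000, DF = 0.946267, PV = 22.710412
  t = 1.5000: CF_t = 24.000000, DF = 0.920493, PV = 22.091840
  t = 2.0000: CF_t = 24.000000, DF = 0.895422, PV = 21.490117
  t = 2.5000: CF_t = 24.000000, DF = 0.871033, PV = 20.904783
  t = 3.0000: CF_t = 24.000000, DF = 0.847308, PV = 20.335392
  t = 3.5000: CF_t = 24.000000, DF = 0.824230, PV = 19.781510
  t = 4.0000: CF_t = 24.000000, DF = 0.801780, PV = 19.242714
  t = 4.5000: CF_t = 24.000000, DF = 0.779941, PV = 18.718593
  t = 5.0000: CF_t = 24.000000, DF = 0.758698, PV = 18.208748
  t = 5.5000: CF_t = 24.000000, DF = 0.738033, PV = 17.712790
  t = 6.0000: CF_t = 24.000000, DF = 0.717931, PV = 17.230341
  t = 6.5000: CF_t = 24.000000, DF = 0.698376, PV = 16.761032
  t = 7.0000: CF_t = 24.000000, DF = 0.679354, PV = 16.304506
  t = 7.5000: CF_t = 24.000000, DF = 0.660851, PV = 15.860414
  t = 8.0000: CF_t = 24.000000, DF = 0.642851, PV = 15.428418
  t = 8.5000: CF_t = 24.000000, DF = 0.625341, PV = 15.008189
  t = 9.0000: CF_t = 24.000000, DF = 0.608309, PV = 14.599406
  t = 9.5000: CF_t = 24.000000, DF = 0.591740, PV = 14.201757
  t = 10.0000: CF_t = 1024.000000, DF = 0.575622, PV = 589.437366
Price P = sum_t PV_t = 939.374633
Macaulay numerator sum_t t * PV_t:
  t * PV_t at t = 0.5000: 11.673152
  t * PV_t at t = 1.0000: 22.710412
  t * PV_t at t = 1.5000: 33.137761
  t * PV_t at t = 2.0000: 42.980234
  t * PV_t at t = 2.5000: 52.261958
  t * PV_t at t = 3.0000: 61.006177
  t * PV_t at t = 3.5000: 69.235285
  t * PV_t at t = 4.0000: 76.970856
  t * PV_t at t = 4.5000: 84.233670
  t * PV_t at t = 5.0000: 91.043742
  t * PV_t at t = 5.5000: 97.420347
  t * PV_t at t = 6.0000: 103.382044
  t * PV_t at t = 6.5000: 108.946707
  t * PV_t at t = 7.0000: 114.131540
  t * PV_t at t = 7.5000: 118.953106
  t * PV_t at t = 8.0000: 123.427347
  t * PV_t at t = 8.5000: 127.569607
  t * PV_t at t = 9.0000: 131.394651
  t * PV_t at t = 9.5000: 134.916687
  t * PV_t at t = 10.0000: 5894.373660
Macaulay duration D = (sum_t t * PV_t) / P = 7499.768942 / 939.374633 = 7.983789


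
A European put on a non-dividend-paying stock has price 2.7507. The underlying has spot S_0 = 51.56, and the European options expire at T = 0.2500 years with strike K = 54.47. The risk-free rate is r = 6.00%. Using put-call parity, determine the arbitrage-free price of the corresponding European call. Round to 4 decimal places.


Answer: Call price = 0.6517

Derivation:
Put-call parity: C - P = S_0 * exp(-qT) - K * exp(-rT).
S_0 * exp(-qT) = 51.5600 * 1.00000000 = 51.56000000
K * exp(-rT) = 54.4700 * 0.98511194 = 53.65904735
C = P + S*exp(-qT) - K*exp(-rT)
C = 2.7507 + 51.56000000 - 53.65904735 = 0.6517


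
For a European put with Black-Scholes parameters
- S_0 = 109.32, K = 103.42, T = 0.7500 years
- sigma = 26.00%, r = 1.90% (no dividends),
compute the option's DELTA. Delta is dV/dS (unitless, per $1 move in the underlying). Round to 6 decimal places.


Answer: Delta = -0.336414

Derivation:
d1 = 0.4222695195; d2 = 0.1971029145
phi(d1) = 0.3649137310; exp(-qT) = 1.0000000000; exp(-rT) = 0.9858510507
N(-d1) = 0.3364141518
Delta = -exp(-qT) * N(-d1) = -1.0000000000 * 0.3364141518 = -0.336414


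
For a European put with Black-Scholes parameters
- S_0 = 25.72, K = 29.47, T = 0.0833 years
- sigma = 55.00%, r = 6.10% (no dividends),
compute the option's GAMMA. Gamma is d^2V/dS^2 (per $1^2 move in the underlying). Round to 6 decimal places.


d1 = -0.7460236596; d2 = -0.9047632261
phi(d1) = 0.3020344536; exp(-qT) = 1.0000000000; exp(-rT) = 0.9949315880
Gamma = exp(-qT) * phi(d1) / (S * sigma * sqrt(T)) = 1.0000000000 * 0.3020344536 / (25.7200 * 0.5500 * 0.2886173938) = 0.073978

Answer: Gamma = 0.073978


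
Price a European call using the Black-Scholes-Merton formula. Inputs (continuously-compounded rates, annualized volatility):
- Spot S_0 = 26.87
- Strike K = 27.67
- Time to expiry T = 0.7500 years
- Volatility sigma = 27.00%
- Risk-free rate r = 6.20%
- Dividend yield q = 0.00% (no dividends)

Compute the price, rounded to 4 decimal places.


d1 = (ln(S/K) + (r - q + 0.5*sigma^2) * T) / (sigma * sqrt(T)) = 0.19030803
d2 = d1 - sigma * sqrt(T) = -0.04351883
exp(-rT) = 0.95456456; exp(-qT) = 1.00000000
C = S_0 * exp(-qT) * N(d1) - K * exp(-rT) * N(d2)
N(d1) = 0.57546612; N(d2) = 0.48264398
C = 26.8700 * 1.00000000 * 0.57546612 - 27.6700 * 0.95456456 * 0.48264398 = 2.7148

Answer: Price = 2.7148


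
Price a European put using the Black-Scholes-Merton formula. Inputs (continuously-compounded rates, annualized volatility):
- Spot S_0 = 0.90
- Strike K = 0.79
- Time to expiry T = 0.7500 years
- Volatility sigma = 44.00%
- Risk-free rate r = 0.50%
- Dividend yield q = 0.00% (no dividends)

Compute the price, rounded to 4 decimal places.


Answer: Price = 0.0787

Derivation:
d1 = (ln(S/K) + (r - q + 0.5*sigma^2) * T) / (sigma * sqrt(T)) = 0.54247783
d2 = d1 - sigma * sqrt(T) = 0.16142666
exp(-rT) = 0.99625702; exp(-qT) = 1.00000000
P = K * exp(-rT) * N(-d2) - S_0 * exp(-qT) * N(-d1)
N(-d1) = 0.29374469; N(-d2) = 0.43587869
P = 0.7900 * 0.99625702 * 0.43587869 - 0.9000 * 1.00000000 * 0.29374469 = 0.0787


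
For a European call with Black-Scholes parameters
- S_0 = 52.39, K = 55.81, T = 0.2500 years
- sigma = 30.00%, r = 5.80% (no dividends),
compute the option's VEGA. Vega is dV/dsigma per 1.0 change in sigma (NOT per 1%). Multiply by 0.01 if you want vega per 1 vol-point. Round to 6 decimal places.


d1 = -0.2499155425; d2 = -0.3999155425
phi(d1) = 0.3866762798; exp(-qT) = 1.0000000000; exp(-rT) = 0.9856046187
Vega = S * exp(-qT) * phi(d1) * sqrt(T) = 52.3900 * 1.0000000000 * 0.3866762798 * 0.5000000000 = 10.128985

Answer: Vega = 10.128985


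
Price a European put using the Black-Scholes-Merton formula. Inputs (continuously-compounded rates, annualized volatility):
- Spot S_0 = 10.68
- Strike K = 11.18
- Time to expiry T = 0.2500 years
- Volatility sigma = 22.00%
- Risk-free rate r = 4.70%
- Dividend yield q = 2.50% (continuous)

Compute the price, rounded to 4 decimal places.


Answer: Price = 0.7245

Derivation:
d1 = (ln(S/K) + (r - q + 0.5*sigma^2) * T) / (sigma * sqrt(T)) = -0.31094213
d2 = d1 - sigma * sqrt(T) = -0.42094213
exp(-rT) = 0.98831876; exp(-qT) = 0.99376949
P = K * exp(-rT) * N(-d2) - S_0 * exp(-qT) * N(-d1)
N(-d1) = 0.62207769; N(-d2) = 0.66310133
P = 11.1800 * 0.98831876 * 0.66310133 - 10.6800 * 0.99376949 * 0.62207769 = 0.7245


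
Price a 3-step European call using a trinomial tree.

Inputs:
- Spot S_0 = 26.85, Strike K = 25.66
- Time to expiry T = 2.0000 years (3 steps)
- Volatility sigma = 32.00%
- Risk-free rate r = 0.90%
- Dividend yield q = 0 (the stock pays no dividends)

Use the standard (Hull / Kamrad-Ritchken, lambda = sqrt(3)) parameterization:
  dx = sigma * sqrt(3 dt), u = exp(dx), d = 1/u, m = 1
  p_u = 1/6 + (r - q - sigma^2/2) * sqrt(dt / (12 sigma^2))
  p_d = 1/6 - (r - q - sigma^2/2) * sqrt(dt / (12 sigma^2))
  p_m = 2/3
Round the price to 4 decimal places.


Answer: Price = V(0,0) = 5.2517

Derivation:
dt = T/N = 0.666667; dx = sigma*sqrt(3*dt) = 0.452548
u = exp(dx) = 1.572314; d = 1/u = 0.636005
p_u = 0.135583, p_m = 0.666667, p_d = 0.197750
Discount per step: exp(-r*dt) = 0.994018
Stock lattice S(k, j) with j the centered position index:
  k=0: S(0,+0) = 26.8500
  k=1: S(1,-1) = 17.0767; S(1,+0) = 26.8500; S(1,+1) = 42.2166
  k=2: S(2,-2) = 10.8609; S(2,-1) = 17.0767; S(2,+0) = 26.8500; S(2,+1) = 42.2166; S(2,+2) = 66.3778
  k=3: S(3,-3) = 6.9076; S(3,-2) = 10.8609; S(3,-1) = 17.0767; S(3,+0) = 26.8500; S(3,+1) = 42.2166; S(3,+2) = 66.3778; S(3,+3) = 104.3667
Terminal payoffs V(N, j) = max(S_T - K, 0):
  V(3,-3) = 0.000000; V(3,-2) = 0.000000; V(3,-1) = 0.000000; V(3,+0) = 1.190000; V(3,+1) = 16.556628; V(3,+2) = 40.717789; V(3,+3) = 78.706719
Backward induction: V(k, j) = exp(-r*dt) * [p_u * V(k+1, j+1) + p_m * V(k+1, j) + p_d * V(k+1, j-1)]
  V(2,-2) = exp(-r*dt) * [p_u*0.000000 + p_m*0.000000 + p_d*0.000000] = 0.000000
  V(2,-1) = exp(-r*dt) * [p_u*1.190000 + p_m*0.000000 + p_d*0.000000] = 0.160379
  V(2,+0) = exp(-r*dt) * [p_u*16.556628 + p_m*1.190000 + p_d*0.000000] = 3.019963
  V(2,+1) = exp(-r*dt) * [p_u*40.717789 + p_m*16.556628 + p_d*1.190000] = 16.693271
  V(2,+2) = exp(-r*dt) * [p_u*78.706719 + p_m*40.717789 + p_d*16.556628] = 40.844786
  V(1,-1) = exp(-r*dt) * [p_u*3.019963 + p_m*0.160379 + p_d*0.000000] = 0.513287
  V(1,+0) = exp(-r*dt) * [p_u*16.693271 + p_m*3.019963 + p_d*0.160379] = 4.282582
  V(1,+1) = exp(-r*dt) * [p_u*40.844786 + p_m*16.693271 + p_d*3.019963] = 17.160648
  V(0,+0) = exp(-r*dt) * [p_u*17.160648 + p_m*4.282582 + p_d*0.513287] = 5.251652


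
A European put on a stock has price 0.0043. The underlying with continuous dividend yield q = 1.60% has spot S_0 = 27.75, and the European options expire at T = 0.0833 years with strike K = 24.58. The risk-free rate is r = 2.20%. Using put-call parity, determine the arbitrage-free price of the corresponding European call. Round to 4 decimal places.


Answer: Call price = 3.1823

Derivation:
Put-call parity: C - P = S_0 * exp(-qT) - K * exp(-rT).
S_0 * exp(-qT) = 27.7500 * 0.99866809 = 27.71303944
K * exp(-rT) = 24.5800 * 0.99816908 = 24.53499594
C = P + S*exp(-qT) - K*exp(-rT)
C = 0.0043 + 27.71303944 - 24.53499594 = 3.1823


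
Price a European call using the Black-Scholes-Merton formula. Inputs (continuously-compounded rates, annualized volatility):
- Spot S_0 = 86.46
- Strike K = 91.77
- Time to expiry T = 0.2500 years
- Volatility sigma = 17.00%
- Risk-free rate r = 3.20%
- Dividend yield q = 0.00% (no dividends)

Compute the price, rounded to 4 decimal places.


Answer: Price = 1.2568

Derivation:
d1 = (ln(S/K) + (r - q + 0.5*sigma^2) * T) / (sigma * sqrt(T)) = -0.56460080
d2 = d1 - sigma * sqrt(T) = -0.64960080
exp(-rT) = 0.99203191; exp(-qT) = 1.00000000
C = S_0 * exp(-qT) * N(d1) - K * exp(-rT) * N(d2)
N(d1) = 0.28617266; N(d2) = 0.25797506
C = 86.4600 * 1.00000000 * 0.28617266 - 91.7700 * 0.99203191 * 0.25797506 = 1.2568


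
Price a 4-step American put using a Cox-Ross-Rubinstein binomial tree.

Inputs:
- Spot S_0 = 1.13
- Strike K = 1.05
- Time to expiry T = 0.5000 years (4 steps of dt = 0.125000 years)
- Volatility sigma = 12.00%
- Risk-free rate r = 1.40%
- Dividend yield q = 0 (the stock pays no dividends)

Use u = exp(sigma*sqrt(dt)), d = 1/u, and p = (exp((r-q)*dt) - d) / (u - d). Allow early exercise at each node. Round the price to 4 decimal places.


Answer: Price = V(0,0) = 0.0086

Derivation:
dt = T/N = 0.125000
u = exp(sigma*sqrt(dt)) = 1.043339; d = 1/u = 0.958461
p = (exp((r-q)*dt) - d) / (u - d) = 0.510031
Discount per step: exp(-r*dt) = 0.998252
Stock lattice S(k, i) with i counting down-moves:
  k=0: S(0,0) = 1.1300
  k=1: S(1,0) = 1.1790; S(1,1) = 1.0831
  k=2: S(2,0) = 1.2301; S(2,1) = 1.1300; S(2,2) = 1.0381
  k=3: S(3,0) = 1.2834; S(3,1) = 1.1790; S(3,2) = 1.0831; S(3,3) = 0.9950
  k=4: S(4,0) = 1.3390; S(4,1) = 1.2301; S(4,2) = 1.1300; S(4,3) = 1.0381; S(4,4) = 0.9536
Terminal payoffs V(N, i) = max(K - S_T, 0):
  V(4,0) = 0.000000; V(4,1) = 0.000000; V(4,2) = 0.000000; V(4,3) = 0.011928; V(4,4) = 0.096378
Backward induction: V(k, i) = exp(-r*dt) * [p * V(k+1, i) + (1-p) * V(k+1, i+1)]; then take max(V_cont, immediate exercise) for American.
  V(3,0) = exp(-r*dt) * [p*0.000000 + (1-p)*0.000000] = 0.000000; exercise = 0.000000; V(3,0) = max -> 0.000000
  V(3,1) = exp(-r*dt) * [p*0.000000 + (1-p)*0.000000] = 0.000000; exercise = 0.000000; V(3,1) = max -> 0.000000
  V(3,2) = exp(-r*dt) * [p*0.000000 + (1-p)*0.011928] = 0.005834; exercise = 0.000000; V(3,2) = max -> 0.005834
  V(3,3) = exp(-r*dt) * [p*0.011928 + (1-p)*0.096378] = 0.053213; exercise = 0.055049; V(3,3) = max -> 0.055049
  V(2,0) = exp(-r*dt) * [p*0.000000 + (1-p)*0.000000] = 0.000000; exercise = 0.000000; V(2,0) = max -> 0.000000
  V(2,1) = exp(-r*dt) * [p*0.000000 + (1-p)*0.005834] = 0.002854; exercise = 0.000000; V(2,1) = max -> 0.002854
  V(2,2) = exp(-r*dt) * [p*0.005834 + (1-p)*0.055049] = 0.029896; exercise = 0.011928; V(2,2) = max -> 0.029896
  V(1,0) = exp(-r*dt) * [p*0.000000 + (1-p)*0.002854] = 0.001396; exercise = 0.000000; V(1,0) = max -> 0.001396
  V(1,1) = exp(-r*dt) * [p*0.002854 + (1-p)*0.029896] = 0.016075; exercise = 0.000000; V(1,1) = max -> 0.016075
  V(0,0) = exp(-r*dt) * [p*0.001396 + (1-p)*0.016075] = 0.008573; exercise = 0.000000; V(0,0) = max -> 0.008573


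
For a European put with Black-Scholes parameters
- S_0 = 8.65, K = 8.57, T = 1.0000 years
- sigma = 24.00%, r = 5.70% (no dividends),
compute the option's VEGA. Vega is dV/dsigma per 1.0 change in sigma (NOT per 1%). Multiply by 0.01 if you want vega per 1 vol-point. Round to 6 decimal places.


d1 = 0.3962149514; d2 = 0.1562149514
phi(d1) = 0.3688254887; exp(-qT) = 1.0000000000; exp(-rT) = 0.9445940694
Vega = S * exp(-qT) * phi(d1) * sqrt(T) = 8.6500 * 1.0000000000 * 0.3688254887 * 1.0000000000 = 3.190340

Answer: Vega = 3.190340


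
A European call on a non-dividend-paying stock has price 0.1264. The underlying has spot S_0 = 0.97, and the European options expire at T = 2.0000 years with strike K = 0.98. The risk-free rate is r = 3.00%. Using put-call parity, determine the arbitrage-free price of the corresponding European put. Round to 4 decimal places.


Answer: Put price = 0.0793

Derivation:
Put-call parity: C - P = S_0 * exp(-qT) - K * exp(-rT).
S_0 * exp(-qT) = 0.9700 * 1.00000000 = 0.97000000
K * exp(-rT) = 0.9800 * 0.94176453 = 0.92292924
P = C - S*exp(-qT) + K*exp(-rT)
P = 0.1264 - 0.97000000 + 0.92292924 = 0.0793


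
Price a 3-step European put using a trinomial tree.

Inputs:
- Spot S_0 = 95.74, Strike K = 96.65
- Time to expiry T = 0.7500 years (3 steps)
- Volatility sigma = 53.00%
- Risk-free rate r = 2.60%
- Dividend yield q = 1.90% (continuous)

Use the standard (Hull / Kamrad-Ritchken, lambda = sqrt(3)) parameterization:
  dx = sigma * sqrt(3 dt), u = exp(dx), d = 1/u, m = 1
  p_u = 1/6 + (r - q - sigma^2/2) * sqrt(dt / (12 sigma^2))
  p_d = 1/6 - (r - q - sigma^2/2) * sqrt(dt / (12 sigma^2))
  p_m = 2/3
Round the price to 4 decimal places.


Answer: Price = V(0,0) = 15.8433

Derivation:
dt = T/N = 0.250000; dx = sigma*sqrt(3*dt) = 0.458993
u = exp(dx) = 1.582480; d = 1/u = 0.631919
p_u = 0.130324, p_m = 0.666667, p_d = 0.203010
Discount per step: exp(-r*dt) = 0.993521
Stock lattice S(k, j) with j the centered position index:
  k=0: S(0,+0) = 95.7400
  k=1: S(1,-1) = 60.5000; S(1,+0) = 95.7400; S(1,+1) = 151.5067
  k=2: S(2,-2) = 38.2311; S(2,-1) = 60.5000; S(2,+0) = 95.7400; S(2,+1) = 151.5067; S(2,+2) = 239.7563
  k=3: S(3,-3) = 24.1590; S(3,-2) = 38.2311; S(3,-1) = 60.5000; S(3,+0) = 95.7400; S(3,+1) = 151.5067; S(3,+2) = 239.7563; S(3,+3) = 379.4097
Terminal payoffs V(N, j) = max(K - S_T, 0):
  V(3,-3) = 72.491029; V(3,-2) = 58.418902; V(3,-1) = 36.150039; V(3,+0) = 0.910000; V(3,+1) = 0.000000; V(3,+2) = 0.000000; V(3,+3) = 0.000000
Backward induction: V(k, j) = exp(-r*dt) * [p_u * V(k+1, j+1) + p_m * V(k+1, j) + p_d * V(k+1, j-1)]
  V(2,-2) = exp(-r*dt) * [p_u*36.150039 + p_m*58.418902 + p_d*72.491029] = 57.995327
  V(2,-1) = exp(-r*dt) * [p_u*0.910000 + p_m*36.150039 + p_d*58.418902] = 35.844481
  V(2,+0) = exp(-r*dt) * [p_u*0.000000 + p_m*0.910000 + p_d*36.150039] = 7.894000
  V(2,+1) = exp(-r*dt) * [p_u*0.000000 + p_m*0.000000 + p_d*0.910000] = 0.183542
  V(2,+2) = exp(-r*dt) * [p_u*0.000000 + p_m*0.000000 + p_d*0.000000] = 0.000000
  V(1,-1) = exp(-r*dt) * [p_u*7.894000 + p_m*35.844481 + p_d*57.995327] = 36.460945
  V(1,+0) = exp(-r*dt) * [p_u*0.183542 + p_m*7.894000 + p_d*35.844481] = 12.481969
  V(1,+1) = exp(-r*dt) * [p_u*0.000000 + p_m*0.183542 + p_d*7.894000] = 1.713745
  V(0,+0) = exp(-r*dt) * [p_u*1.713745 + p_m*12.481969 + p_d*36.460945] = 15.843266


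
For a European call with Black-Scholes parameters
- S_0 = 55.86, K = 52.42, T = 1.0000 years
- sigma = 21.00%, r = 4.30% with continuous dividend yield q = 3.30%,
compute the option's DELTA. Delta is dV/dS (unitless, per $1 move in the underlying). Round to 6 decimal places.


Answer: Delta = 0.653619

Derivation:
d1 = 0.4552874411; d2 = 0.2452874411
phi(d1) = 0.3596651353; exp(-qT) = 0.9675385596; exp(-rT) = 0.9579113901
N(d1) = 0.6755487699
Delta = exp(-qT) * N(d1) = 0.9675385596 * 0.6755487699 = 0.653619


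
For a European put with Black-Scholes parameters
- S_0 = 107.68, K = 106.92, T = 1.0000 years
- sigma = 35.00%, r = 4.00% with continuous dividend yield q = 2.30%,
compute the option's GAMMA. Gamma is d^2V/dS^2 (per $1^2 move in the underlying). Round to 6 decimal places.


d1 = 0.2438084989; d2 = -0.1061915011
phi(d1) = 0.3872596715; exp(-qT) = 0.9772624838; exp(-rT) = 0.9607894392
Gamma = exp(-qT) * phi(d1) / (S * sigma * sqrt(T)) = 0.9772624838 * 0.3872596715 / (107.6800 * 0.3500 * 1.0000000000) = 0.010042

Answer: Gamma = 0.010042


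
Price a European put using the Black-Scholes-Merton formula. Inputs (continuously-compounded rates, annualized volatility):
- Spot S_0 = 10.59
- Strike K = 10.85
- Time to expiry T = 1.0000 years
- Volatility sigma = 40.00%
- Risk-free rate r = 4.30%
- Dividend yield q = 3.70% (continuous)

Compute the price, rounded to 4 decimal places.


d1 = (ln(S/K) + (r - q + 0.5*sigma^2) * T) / (sigma * sqrt(T)) = 0.15436270
d2 = d1 - sigma * sqrt(T) = -0.24563730
exp(-rT) = 0.95791139; exp(-qT) = 0.96367614
P = K * exp(-rT) * N(-d2) - S_0 * exp(-qT) * N(-d1)
N(-d1) = 0.43866188; N(-d2) = 0.59701849
P = 10.8500 * 0.95791139 * 0.59701849 - 10.5900 * 0.96367614 * 0.43866188 = 1.7283

Answer: Price = 1.7283


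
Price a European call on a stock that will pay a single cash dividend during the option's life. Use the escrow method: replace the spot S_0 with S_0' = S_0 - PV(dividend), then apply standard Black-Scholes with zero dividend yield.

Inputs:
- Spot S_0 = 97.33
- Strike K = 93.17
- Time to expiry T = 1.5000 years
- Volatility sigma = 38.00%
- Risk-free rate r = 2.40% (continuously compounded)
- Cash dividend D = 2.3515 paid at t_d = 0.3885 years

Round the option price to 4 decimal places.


Answer: Price = 19.6900

Derivation:
PV(D) = D * exp(-r * t_d) = 2.3515 * 0.99071933 = 2.32967651
S_0' = S_0 - PV(D) = 97.3300 - 2.32967651 = 95.00032349
d1 = (ln(S_0'/K) + (r + sigma^2/2)*T) / (sigma*sqrt(T)) = 0.35185527
d2 = d1 - sigma*sqrt(T) = -0.11354778
exp(-rT) = 0.96464029
N(d1) = 0.63752660; N(d2) = 0.45479814
C = S_0' * N(d1) - K * exp(-rT) * N(d2) = 95.00032349 * 0.63752660 - 93.1700 * 0.96464029 * 0.45479814 = 19.6900


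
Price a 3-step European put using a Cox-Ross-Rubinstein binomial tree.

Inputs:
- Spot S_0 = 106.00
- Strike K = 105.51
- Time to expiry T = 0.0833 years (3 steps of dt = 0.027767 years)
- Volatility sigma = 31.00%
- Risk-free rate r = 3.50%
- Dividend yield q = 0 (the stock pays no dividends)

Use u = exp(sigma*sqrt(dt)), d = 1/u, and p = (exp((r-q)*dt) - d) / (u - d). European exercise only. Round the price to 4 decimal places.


Answer: Price = V(0,0) = 3.6992

Derivation:
dt = T/N = 0.027767
u = exp(sigma*sqrt(dt)) = 1.053014; d = 1/u = 0.949655
p = (exp((r-q)*dt) - d) / (u - d) = 0.496496
Discount per step: exp(-r*dt) = 0.999029
Stock lattice S(k, i) with i counting down-moves:
  k=0: S(0,0) = 106.0000
  k=1: S(1,0) = 111.6195; S(1,1) = 100.6634
  k=2: S(2,0) = 117.5368; S(2,1) = 106.0000; S(2,2) = 95.5956
  k=3: S(3,0) = 123.7679; S(3,1) = 111.6195; S(3,2) = 100.6634; S(3,3) = 90.7828
Terminal payoffs V(N, i) = max(K - S_T, 0):
  V(3,0) = 0.000000; V(3,1) = 0.000000; V(3,2) = 4.846551; V(3,3) = 14.727177
Backward induction: V(k, i) = exp(-r*dt) * [p * V(k+1, i) + (1-p) * V(k+1, i+1)].
  V(2,0) = exp(-r*dt) * [p*0.000000 + (1-p)*0.000000] = 0.000000
  V(2,1) = exp(-r*dt) * [p*0.000000 + (1-p)*4.846551] = 2.437888
  V(2,2) = exp(-r*dt) * [p*4.846551 + (1-p)*14.727177] = 9.811947
  V(1,0) = exp(-r*dt) * [p*0.000000 + (1-p)*2.437888] = 1.226294
  V(1,1) = exp(-r*dt) * [p*2.437888 + (1-p)*9.811947] = 6.144782
  V(0,0) = exp(-r*dt) * [p*1.226294 + (1-p)*6.144782] = 3.699176


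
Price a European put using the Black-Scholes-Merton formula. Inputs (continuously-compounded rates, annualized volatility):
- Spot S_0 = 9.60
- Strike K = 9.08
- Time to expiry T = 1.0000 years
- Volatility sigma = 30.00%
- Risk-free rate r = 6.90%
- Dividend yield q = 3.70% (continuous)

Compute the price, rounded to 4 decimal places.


Answer: Price = 0.7129

Derivation:
d1 = (ln(S/K) + (r - q + 0.5*sigma^2) * T) / (sigma * sqrt(T)) = 0.44229635
d2 = d1 - sigma * sqrt(T) = 0.14229635
exp(-rT) = 0.93332668; exp(-qT) = 0.96367614
P = K * exp(-rT) * N(-d2) - S_0 * exp(-qT) * N(-d1)
N(-d1) = 0.32913738; N(-d2) = 0.44342296
P = 9.0800 * 0.93332668 * 0.44342296 - 9.6000 * 0.96367614 * 0.32913738 = 0.7129


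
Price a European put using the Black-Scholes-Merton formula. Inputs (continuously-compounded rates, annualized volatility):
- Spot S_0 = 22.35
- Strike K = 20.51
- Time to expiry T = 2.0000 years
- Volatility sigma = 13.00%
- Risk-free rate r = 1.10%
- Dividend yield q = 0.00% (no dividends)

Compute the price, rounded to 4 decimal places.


Answer: Price = 0.6692

Derivation:
d1 = (ln(S/K) + (r - q + 0.5*sigma^2) * T) / (sigma * sqrt(T)) = 0.67889729
d2 = d1 - sigma * sqrt(T) = 0.49504953
exp(-rT) = 0.97824024; exp(-qT) = 1.00000000
P = K * exp(-rT) * N(-d2) - S_0 * exp(-qT) * N(-d1)
N(-d1) = 0.24860147; N(-d2) = 0.31028258
P = 20.5100 * 0.97824024 * 0.31028258 - 22.3500 * 1.00000000 * 0.24860147 = 0.6692


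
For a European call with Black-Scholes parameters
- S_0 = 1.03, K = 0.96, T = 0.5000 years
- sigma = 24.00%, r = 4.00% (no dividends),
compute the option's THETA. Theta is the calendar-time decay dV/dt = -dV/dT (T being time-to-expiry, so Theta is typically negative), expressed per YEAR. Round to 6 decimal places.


d1 = 0.6174267661; d2 = 0.4477211386
phi(d1) = 0.3297084701; exp(-qT) = 1.0000000000; exp(-rT) = 0.9801986733
Theta = -S*exp(-qT)*phi(d1)*sigma/(2*sqrt(T)) - r*K*exp(-rT)*N(d2) + q*S*exp(-qT)*N(d1)
N(d1) = 0.7315233641; N(d2) = 0.6728227680; sqrt(T) = 0.7071067812
Term 1 = -1.0300 * 1.0000000000 * 0.3297084701 * 0.2400 / (2 * 0.7071067812) = -0.0576319843
Term 2 = -0.0400 * 0.9600 * 0.9801986733 * 0.6728227680 = -0.0253247994
Term 3 = 0 (no dividend yield, q = 0)
Theta = -0.0576319843 + (-0.0253247994) + (0.0000000000) = -0.082957

Answer: Theta = -0.082957


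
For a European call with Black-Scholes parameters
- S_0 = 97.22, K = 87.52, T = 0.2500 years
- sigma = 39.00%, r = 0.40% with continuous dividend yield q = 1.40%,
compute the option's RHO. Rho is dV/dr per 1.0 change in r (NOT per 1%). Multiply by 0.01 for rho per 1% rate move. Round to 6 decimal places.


Answer: Rho = 14.555973

Derivation:
d1 = 0.6237005792; d2 = 0.4287005792
phi(d1) = 0.3284273115; exp(-qT) = 0.9965061179; exp(-rT) = 0.9990004998
N(d2) = 0.6659294305
Rho = K*T*exp(-rT)*N(d2) = 87.5200 * 0.2500 * 0.9990004998 * 0.6659294305 = 14.555973


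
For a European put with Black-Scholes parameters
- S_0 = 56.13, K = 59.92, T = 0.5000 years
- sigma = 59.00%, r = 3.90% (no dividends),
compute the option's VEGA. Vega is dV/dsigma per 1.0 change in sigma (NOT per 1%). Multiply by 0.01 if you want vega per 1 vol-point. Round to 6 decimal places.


d1 = 0.0987195127; d2 = -0.3184734882
phi(d1) = 0.3970030545; exp(-qT) = 1.0000000000; exp(-rT) = 0.9806888952
Vega = S * exp(-qT) * phi(d1) * sqrt(T) = 56.1300 * 1.0000000000 * 0.3970030545 * 0.7071067812 = 15.757013

Answer: Vega = 15.757013


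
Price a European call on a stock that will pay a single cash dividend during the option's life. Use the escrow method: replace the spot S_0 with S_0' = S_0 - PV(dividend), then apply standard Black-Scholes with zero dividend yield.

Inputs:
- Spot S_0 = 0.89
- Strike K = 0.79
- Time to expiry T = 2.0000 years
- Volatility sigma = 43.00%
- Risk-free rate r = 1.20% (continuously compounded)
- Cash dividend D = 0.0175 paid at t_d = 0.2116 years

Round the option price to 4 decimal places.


PV(D) = D * exp(-r * t_d) = 0.0175 * 0.99746402 = 0.01745562
S_0' = S_0 - PV(D) = 0.8900 - 0.01745562 = 0.87254438
d1 = (ln(S_0'/K) + (r + sigma^2/2)*T) / (sigma*sqrt(T)) = 0.50694717
d2 = d1 - sigma*sqrt(T) = -0.10116466
exp(-rT) = 0.97628571
N(d1) = 0.69390406; N(d2) = 0.45970987
C = S_0' * N(d1) - K * exp(-rT) * N(d2) = 0.87254438 * 0.69390406 - 0.7900 * 0.97628571 * 0.45970987 = 0.2509

Answer: Price = 0.2509


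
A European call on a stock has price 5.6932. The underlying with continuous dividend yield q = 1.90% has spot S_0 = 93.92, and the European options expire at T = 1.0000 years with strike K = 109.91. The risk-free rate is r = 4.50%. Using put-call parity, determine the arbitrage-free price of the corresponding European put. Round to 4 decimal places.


Answer: Put price = 18.6145

Derivation:
Put-call parity: C - P = S_0 * exp(-qT) - K * exp(-rT).
S_0 * exp(-qT) = 93.9200 * 0.98117936 = 92.15236570
K * exp(-rT) = 109.9100 * 0.95599748 = 105.07368323
P = C - S*exp(-qT) + K*exp(-rT)
P = 5.6932 - 92.15236570 + 105.07368323 = 18.6145


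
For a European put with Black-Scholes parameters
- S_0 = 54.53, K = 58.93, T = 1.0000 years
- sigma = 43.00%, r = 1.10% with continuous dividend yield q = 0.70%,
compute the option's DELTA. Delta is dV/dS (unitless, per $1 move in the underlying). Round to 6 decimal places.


Answer: Delta = -0.479151

Derivation:
d1 = 0.0438388607; d2 = -0.3861611393
phi(d1) = 0.3985591118; exp(-qT) = 0.9930244429; exp(-rT) = 0.9890602788
N(-d1) = 0.4825164253
Delta = -exp(-qT) * N(-d1) = -0.9930244429 * 0.4825164253 = -0.479151


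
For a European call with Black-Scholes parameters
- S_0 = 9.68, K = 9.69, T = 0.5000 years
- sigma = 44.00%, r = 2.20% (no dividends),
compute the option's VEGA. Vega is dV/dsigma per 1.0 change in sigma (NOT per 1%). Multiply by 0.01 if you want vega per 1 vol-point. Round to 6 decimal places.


d1 = 0.1876001711; d2 = -0.1235268126
phi(d1) = 0.3919835339; exp(-qT) = 1.0000000000; exp(-rT) = 0.9890602788
Vega = S * exp(-qT) * phi(d1) * sqrt(T) = 9.6800 * 1.0000000000 * 0.3919835339 * 0.7071067812 = 2.683046

Answer: Vega = 2.683046


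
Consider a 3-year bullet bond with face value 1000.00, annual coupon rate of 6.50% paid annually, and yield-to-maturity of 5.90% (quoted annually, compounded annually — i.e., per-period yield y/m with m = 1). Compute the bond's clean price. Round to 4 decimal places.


Answer: Price = 1016.0678

Derivation:
Coupon per period c = face * coupon_rate / m = 65.000000
Periods per year m = 1; per-period yield y/m = 0.059000
Number of cashflows N = 3
Cashflows (t years, CF_t, discount factor 1/(1+y/m)^(m*t), PV):
  t = 1.0000: CF_t = 65.000000, DF = 0.944287, PV = 61.378659
  t = 2.0000: CF_t = 65.000000, DF = 0.891678, PV = 57.959074
  t = 3.0000: CF_t = 1065.000000, DF = 0.842000, PV = 896.730058
Price P = sum_t PV_t = 1016.067791


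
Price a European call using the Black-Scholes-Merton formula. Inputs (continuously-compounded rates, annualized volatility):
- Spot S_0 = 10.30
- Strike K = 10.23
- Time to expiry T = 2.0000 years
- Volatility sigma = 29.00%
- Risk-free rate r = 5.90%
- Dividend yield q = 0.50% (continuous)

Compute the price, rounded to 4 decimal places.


d1 = (ln(S/K) + (r - q + 0.5*sigma^2) * T) / (sigma * sqrt(T)) = 0.48502482
d2 = d1 - sigma * sqrt(T) = 0.07490288
exp(-rT) = 0.88869605; exp(-qT) = 0.99004983
C = S_0 * exp(-qT) * N(d1) - K * exp(-rT) * N(d2)
N(d1) = 0.68617063; N(d2) = 0.52985401
C = 10.3000 * 0.99004983 * 0.68617063 - 10.2300 * 0.88869605 * 0.52985401 = 2.1801

Answer: Price = 2.1801
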